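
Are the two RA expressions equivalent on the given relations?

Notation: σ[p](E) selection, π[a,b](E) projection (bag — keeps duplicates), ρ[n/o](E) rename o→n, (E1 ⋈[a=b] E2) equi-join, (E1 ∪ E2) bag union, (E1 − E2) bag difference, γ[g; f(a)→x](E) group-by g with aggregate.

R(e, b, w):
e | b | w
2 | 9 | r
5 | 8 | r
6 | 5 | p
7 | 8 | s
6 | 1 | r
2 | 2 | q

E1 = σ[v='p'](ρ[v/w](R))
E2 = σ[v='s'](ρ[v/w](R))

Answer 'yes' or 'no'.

E1 subexpression sizes:
  R → 6
  ρ[v/w](R) → 6
  σ[v='p'](ρ[v/w](R)) → 1
E2 subexpression sizes:
  R → 6
  ρ[v/w](R) → 6
  σ[v='s'](ρ[v/w](R)) → 1

E1 result:
e | b | v
6 | 5 | p
E2 result:
e | b | v
7 | 8 | s
Witness: (7, 8, 's') appears 0× in E1 but 1× in E2.

no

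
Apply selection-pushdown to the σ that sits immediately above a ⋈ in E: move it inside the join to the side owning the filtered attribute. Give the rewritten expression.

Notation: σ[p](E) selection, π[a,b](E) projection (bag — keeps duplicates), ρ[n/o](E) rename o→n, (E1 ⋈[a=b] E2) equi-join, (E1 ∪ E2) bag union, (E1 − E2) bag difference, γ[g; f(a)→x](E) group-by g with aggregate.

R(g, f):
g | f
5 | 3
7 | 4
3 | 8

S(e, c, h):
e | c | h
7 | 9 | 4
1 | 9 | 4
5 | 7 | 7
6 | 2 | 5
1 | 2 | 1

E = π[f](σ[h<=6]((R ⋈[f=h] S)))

σ filters on h, owned by the right side.
E' = π[f]((R ⋈[f=h] σ[h<=6](S)))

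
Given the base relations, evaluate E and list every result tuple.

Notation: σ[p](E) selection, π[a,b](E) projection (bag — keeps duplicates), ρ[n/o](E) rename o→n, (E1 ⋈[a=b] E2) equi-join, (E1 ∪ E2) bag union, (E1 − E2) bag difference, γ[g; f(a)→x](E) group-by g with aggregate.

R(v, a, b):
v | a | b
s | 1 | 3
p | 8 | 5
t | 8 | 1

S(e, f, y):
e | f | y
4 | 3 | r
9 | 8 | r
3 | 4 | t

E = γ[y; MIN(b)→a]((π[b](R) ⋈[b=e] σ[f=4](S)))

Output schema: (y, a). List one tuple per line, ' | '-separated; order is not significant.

Per-node cardinality:
  R → 3
  π[b](R) → 3
  S → 3
  σ[f=4](S) → 1
  (π[b](R) ⋈[b=e] σ[f=4](S)) → 1
  γ[y; MIN(b)→a]((π[b](R) ⋈[b=e] σ[f=4](S))) → 1

== RESULT ==
y | a
t | 3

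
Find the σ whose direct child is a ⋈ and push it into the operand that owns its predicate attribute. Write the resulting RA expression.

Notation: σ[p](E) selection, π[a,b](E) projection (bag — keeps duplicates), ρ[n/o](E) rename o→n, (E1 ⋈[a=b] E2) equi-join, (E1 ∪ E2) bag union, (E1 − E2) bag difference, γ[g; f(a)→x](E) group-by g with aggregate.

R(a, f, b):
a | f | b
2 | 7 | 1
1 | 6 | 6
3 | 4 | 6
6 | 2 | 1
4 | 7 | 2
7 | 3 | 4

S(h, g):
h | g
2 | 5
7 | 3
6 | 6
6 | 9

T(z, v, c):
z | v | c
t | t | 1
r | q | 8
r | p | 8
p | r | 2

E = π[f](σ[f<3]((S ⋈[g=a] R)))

σ filters on f, owned by the right side.
E' = π[f]((S ⋈[g=a] σ[f<3](R)))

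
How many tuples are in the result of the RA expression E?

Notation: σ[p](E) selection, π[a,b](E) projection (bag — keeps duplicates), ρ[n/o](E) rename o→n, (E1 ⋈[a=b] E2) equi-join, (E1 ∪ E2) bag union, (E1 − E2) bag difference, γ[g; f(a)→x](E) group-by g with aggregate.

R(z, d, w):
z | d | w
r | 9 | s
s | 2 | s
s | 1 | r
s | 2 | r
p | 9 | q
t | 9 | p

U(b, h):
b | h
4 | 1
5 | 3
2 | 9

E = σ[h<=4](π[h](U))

Row counts bottom-up:
  U → 3
  π[h](U) → 3
  σ[h<=4](π[h](U)) → 2

|E| = 2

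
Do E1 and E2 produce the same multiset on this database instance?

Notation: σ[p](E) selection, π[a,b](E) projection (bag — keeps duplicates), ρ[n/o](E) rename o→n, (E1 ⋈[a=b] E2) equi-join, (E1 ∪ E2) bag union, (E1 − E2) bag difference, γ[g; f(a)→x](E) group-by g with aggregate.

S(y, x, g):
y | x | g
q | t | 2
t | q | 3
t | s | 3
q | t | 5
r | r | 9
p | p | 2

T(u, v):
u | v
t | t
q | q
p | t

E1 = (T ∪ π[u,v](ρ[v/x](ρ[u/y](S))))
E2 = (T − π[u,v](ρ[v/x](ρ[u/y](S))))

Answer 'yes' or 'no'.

E1 subexpression sizes:
  T → 3
  S → 6
  ρ[u/y](S) → 6
  ρ[v/x](ρ[u/y](S)) → 6
  π[u,v](ρ[v/x](ρ[u/y](S))) → 6
  (T ∪ π[u,v](ρ[v/x](ρ[u/y](S)))) → 9
E2 subexpression sizes:
  T → 3
  S → 6
  ρ[u/y](S) → 6
  ρ[v/x](ρ[u/y](S)) → 6
  π[u,v](ρ[v/x](ρ[u/y](S))) → 6
  (T − π[u,v](ρ[v/x](ρ[u/y](S)))) → 3

E1 result:
u | v
p | p
p | t
q | q
q | t
q | t
r | r
t | q
t | s
t | t
E2 result:
u | v
p | t
q | q
t | t
Witness: ('t', 'q') appears 1× in E1 but 0× in E2.

no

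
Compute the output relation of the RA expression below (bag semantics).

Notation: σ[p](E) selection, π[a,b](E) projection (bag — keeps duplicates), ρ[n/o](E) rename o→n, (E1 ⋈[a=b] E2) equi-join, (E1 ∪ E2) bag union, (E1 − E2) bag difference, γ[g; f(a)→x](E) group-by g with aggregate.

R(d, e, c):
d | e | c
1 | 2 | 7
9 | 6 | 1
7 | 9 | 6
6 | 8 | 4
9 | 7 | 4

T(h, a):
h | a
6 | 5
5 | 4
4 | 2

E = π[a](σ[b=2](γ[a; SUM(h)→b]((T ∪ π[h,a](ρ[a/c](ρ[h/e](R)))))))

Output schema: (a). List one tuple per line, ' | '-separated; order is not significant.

Subexpression sizes:
  T → 3
  R → 5
  ρ[h/e](R) → 5
  ρ[a/c](ρ[h/e](R)) → 5
  π[h,a](ρ[a/c](ρ[h/e](R))) → 5
  (T ∪ π[h,a](ρ[a/c](ρ[h/e](R)))) → 8
  γ[a; SUM(h)→b]((T ∪ π[h,a](ρ[a/c](ρ[h/e](R))))) → 6
  σ[b=2](γ[a; SUM(h)→b]((T ∪ π[h,a](ρ[a/c](ρ[h/e](R)))))) → 1
  π[a](σ[b=2](γ[a; SUM(h)→b]((T ∪ π[h,a](ρ[a/c](ρ[h/e](R))))))) → 1

== RESULT ==
a
7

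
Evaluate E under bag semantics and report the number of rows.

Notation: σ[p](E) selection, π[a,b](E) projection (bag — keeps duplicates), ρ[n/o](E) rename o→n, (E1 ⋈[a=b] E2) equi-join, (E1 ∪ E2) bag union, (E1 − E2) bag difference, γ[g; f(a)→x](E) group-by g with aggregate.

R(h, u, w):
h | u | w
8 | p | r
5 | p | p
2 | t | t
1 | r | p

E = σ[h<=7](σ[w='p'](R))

Per-node cardinality:
  R → 4
  σ[w='p'](R) → 2
  σ[h<=7](σ[w='p'](R)) → 2

|E| = 2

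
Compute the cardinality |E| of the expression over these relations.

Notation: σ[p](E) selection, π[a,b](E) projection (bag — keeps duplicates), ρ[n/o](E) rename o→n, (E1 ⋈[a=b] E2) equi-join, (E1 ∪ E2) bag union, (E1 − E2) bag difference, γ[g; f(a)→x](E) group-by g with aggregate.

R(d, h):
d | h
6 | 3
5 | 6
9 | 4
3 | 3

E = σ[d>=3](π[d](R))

Per-node cardinality:
  R → 4
  π[d](R) → 4
  σ[d>=3](π[d](R)) → 4

|E| = 4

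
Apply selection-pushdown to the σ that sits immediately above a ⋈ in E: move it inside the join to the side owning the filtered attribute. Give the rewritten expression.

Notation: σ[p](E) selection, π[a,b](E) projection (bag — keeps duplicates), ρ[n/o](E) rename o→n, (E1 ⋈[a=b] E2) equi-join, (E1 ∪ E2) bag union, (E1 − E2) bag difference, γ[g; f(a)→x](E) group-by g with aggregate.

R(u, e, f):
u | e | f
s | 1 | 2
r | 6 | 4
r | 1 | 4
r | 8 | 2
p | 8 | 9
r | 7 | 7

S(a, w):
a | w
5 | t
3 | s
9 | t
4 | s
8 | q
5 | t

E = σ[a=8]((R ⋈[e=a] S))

σ filters on a, owned by the right side.
E' = (R ⋈[e=a] σ[a=8](S))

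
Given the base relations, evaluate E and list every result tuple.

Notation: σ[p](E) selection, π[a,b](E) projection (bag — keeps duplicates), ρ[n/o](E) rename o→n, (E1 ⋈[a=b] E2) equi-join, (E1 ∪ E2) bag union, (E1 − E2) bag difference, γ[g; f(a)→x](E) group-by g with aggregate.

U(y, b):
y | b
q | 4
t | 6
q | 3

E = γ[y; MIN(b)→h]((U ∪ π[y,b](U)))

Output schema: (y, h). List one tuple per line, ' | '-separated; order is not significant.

Subexpression sizes:
  U → 3
  U → 3
  π[y,b](U) → 3
  (U ∪ π[y,b](U)) → 6
  γ[y; MIN(b)→h]((U ∪ π[y,b](U))) → 2

== RESULT ==
y | h
q | 3
t | 6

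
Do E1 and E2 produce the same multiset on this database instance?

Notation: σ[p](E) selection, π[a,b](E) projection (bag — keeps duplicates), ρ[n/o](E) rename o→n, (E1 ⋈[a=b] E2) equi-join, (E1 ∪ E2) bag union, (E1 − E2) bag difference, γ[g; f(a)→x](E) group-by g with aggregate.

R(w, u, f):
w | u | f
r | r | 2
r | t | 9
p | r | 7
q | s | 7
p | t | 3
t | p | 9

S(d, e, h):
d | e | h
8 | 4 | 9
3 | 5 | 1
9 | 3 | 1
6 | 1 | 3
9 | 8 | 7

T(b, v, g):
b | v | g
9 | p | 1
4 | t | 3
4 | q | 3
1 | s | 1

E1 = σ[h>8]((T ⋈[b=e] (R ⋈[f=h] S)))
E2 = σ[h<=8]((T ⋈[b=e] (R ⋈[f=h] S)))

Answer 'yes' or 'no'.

E1 row counts bottom-up:
  T → 4
  R → 6
  S → 5
  (R ⋈[f=h] S) → 5
  (T ⋈[b=e] (R ⋈[f=h] S)) → 5
  σ[h>8]((T ⋈[b=e] (R ⋈[f=h] S))) → 4
E2 row counts bottom-up:
  T → 4
  R → 6
  S → 5
  (R ⋈[f=h] S) → 5
  (T ⋈[b=e] (R ⋈[f=h] S)) → 5
  σ[h<=8]((T ⋈[b=e] (R ⋈[f=h] S))) → 1

E1 result:
b | v | g | w | u | f | d | e | h
4 | q | 3 | r | t | 9 | 8 | 4 | 9
4 | q | 3 | t | p | 9 | 8 | 4 | 9
4 | t | 3 | r | t | 9 | 8 | 4 | 9
4 | t | 3 | t | p | 9 | 8 | 4 | 9
E2 result:
b | v | g | w | u | f | d | e | h
1 | s | 1 | p | t | 3 | 6 | 1 | 3
Witness: (1, 's', 1, 'p', 't', 3, 6, 1, 3) appears 0× in E1 but 1× in E2.

no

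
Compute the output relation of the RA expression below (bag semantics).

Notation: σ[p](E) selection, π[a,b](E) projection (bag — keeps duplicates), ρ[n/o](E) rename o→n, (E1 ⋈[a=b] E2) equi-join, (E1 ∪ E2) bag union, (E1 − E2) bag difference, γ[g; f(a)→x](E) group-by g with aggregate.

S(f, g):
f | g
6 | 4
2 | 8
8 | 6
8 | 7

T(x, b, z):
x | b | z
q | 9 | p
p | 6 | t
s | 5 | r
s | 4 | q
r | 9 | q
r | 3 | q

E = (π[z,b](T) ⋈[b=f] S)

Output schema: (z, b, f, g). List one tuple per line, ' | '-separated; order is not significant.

Row counts bottom-up:
  T → 6
  π[z,b](T) → 6
  S → 4
  (π[z,b](T) ⋈[b=f] S) → 1

== RESULT ==
z | b | f | g
t | 6 | 6 | 4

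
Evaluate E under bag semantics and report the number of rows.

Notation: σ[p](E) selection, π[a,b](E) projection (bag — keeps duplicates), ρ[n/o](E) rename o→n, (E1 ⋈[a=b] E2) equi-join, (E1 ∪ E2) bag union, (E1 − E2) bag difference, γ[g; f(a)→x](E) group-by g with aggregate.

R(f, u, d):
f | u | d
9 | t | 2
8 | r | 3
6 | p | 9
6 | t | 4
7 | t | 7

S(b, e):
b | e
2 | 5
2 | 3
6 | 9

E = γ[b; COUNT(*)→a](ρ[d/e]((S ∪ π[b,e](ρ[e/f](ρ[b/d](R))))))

Subexpression sizes:
  S → 3
  R → 5
  ρ[b/d](R) → 5
  ρ[e/f](ρ[b/d](R)) → 5
  π[b,e](ρ[e/f](ρ[b/d](R))) → 5
  (S ∪ π[b,e](ρ[e/f](ρ[b/d](R)))) → 8
  ρ[d/e]((S ∪ π[b,e](ρ[e/f](ρ[b/d](R))))) → 8
  γ[b; COUNT(*)→a](ρ[d/e]((S ∪ π[b,e](ρ[e/f](ρ[b/d](R)))))) → 6

|E| = 6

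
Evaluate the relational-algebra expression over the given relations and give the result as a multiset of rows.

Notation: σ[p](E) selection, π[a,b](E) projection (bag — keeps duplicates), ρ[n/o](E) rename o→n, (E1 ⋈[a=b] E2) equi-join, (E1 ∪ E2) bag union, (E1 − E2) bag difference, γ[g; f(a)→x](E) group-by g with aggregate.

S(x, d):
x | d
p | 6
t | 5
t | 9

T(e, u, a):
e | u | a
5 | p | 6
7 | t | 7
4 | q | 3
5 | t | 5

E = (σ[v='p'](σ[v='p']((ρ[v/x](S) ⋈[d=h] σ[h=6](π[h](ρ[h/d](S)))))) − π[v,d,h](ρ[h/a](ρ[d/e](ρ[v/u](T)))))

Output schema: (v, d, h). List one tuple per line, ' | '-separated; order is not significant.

Subexpression sizes:
  S → 3
  ρ[v/x](S) → 3
  S → 3
  ρ[h/d](S) → 3
  π[h](ρ[h/d](S)) → 3
  σ[h=6](π[h](ρ[h/d](S))) → 1
  (ρ[v/x](S) ⋈[d=h] σ[h=6](π[h](ρ[h/d](S)))) → 1
  σ[v='p']((ρ[v/x](S) ⋈[d=h] σ[h=6](π[h](ρ[h/d](S))))) → 1
  σ[v='p'](σ[v='p']((ρ[v/x](S) ⋈[d=h] σ[h=6](π[h](ρ[h/d](S)))))) → 1
  T → 4
  ρ[v/u](T) → 4
  ρ[d/e](ρ[v/u](T)) → 4
  ρ[h/a](ρ[d/e](ρ[v/u](T))) → 4
  π[v,d,h](ρ[h/a](ρ[d/e](ρ[v/u](T)))) → 4
  (σ[v='p'](σ[v='p']((ρ[v/x](S) ⋈[d=h] σ[h=6](π[h](ρ[h/d](S)))))) − π[v,d,h](ρ[h/a](ρ[d/e](ρ[v/u](T))))) → 1

== RESULT ==
v | d | h
p | 6 | 6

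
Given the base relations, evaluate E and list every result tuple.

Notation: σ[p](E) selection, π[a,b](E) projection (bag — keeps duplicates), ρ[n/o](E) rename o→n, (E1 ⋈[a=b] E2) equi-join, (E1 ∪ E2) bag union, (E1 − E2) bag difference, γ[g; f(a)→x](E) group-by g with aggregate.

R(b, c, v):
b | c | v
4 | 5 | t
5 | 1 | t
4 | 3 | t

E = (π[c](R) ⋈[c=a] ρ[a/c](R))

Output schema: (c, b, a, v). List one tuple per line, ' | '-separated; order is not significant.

Row counts bottom-up:
  R → 3
  π[c](R) → 3
  R → 3
  ρ[a/c](R) → 3
  (π[c](R) ⋈[c=a] ρ[a/c](R)) → 3

== RESULT ==
c | b | a | v
1 | 5 | 1 | t
3 | 4 | 3 | t
5 | 4 | 5 | t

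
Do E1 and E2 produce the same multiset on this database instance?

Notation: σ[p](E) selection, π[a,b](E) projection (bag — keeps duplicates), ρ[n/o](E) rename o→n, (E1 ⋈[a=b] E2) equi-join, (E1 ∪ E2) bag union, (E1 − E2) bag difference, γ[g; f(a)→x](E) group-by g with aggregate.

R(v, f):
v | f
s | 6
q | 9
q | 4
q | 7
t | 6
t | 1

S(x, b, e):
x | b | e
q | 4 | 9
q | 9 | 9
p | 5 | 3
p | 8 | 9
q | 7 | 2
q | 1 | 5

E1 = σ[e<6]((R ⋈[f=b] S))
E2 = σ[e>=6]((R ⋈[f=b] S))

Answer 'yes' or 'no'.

E1 subexpression sizes:
  R → 6
  S → 6
  (R ⋈[f=b] S) → 4
  σ[e<6]((R ⋈[f=b] S)) → 2
E2 subexpression sizes:
  R → 6
  S → 6
  (R ⋈[f=b] S) → 4
  σ[e>=6]((R ⋈[f=b] S)) → 2

E1 result:
v | f | x | b | e
q | 7 | q | 7 | 2
t | 1 | q | 1 | 5
E2 result:
v | f | x | b | e
q | 4 | q | 4 | 9
q | 9 | q | 9 | 9
Witness: ('q', 4, 'q', 4, 9) appears 0× in E1 but 1× in E2.

no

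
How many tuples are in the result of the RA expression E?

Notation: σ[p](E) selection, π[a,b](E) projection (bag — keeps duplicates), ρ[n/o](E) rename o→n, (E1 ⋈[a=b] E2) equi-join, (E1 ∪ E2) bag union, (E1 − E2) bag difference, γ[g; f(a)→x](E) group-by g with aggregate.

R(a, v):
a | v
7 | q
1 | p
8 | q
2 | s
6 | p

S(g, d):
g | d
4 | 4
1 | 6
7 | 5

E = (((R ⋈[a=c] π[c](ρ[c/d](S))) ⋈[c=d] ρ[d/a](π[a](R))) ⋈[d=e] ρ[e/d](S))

Stepwise |·|:
  R → 5
  S → 3
  ρ[c/d](S) → 3
  π[c](ρ[c/d](S)) → 3
  (R ⋈[a=c] π[c](ρ[c/d](S))) → 1
  R → 5
  π[a](R) → 5
  ρ[d/a](π[a](R)) → 5
  ((R ⋈[a=c] π[c](ρ[c/d](S))) ⋈[c=d] ρ[d/a](π[a](R))) → 1
  S → 3
  ρ[e/d](S) → 3
  (((R ⋈[a=c] π[c](ρ[c/d](S))) ⋈[c=d] ρ[d/a](π[a](R))) ⋈[d=e] ρ[e/d](S)) → 1

|E| = 1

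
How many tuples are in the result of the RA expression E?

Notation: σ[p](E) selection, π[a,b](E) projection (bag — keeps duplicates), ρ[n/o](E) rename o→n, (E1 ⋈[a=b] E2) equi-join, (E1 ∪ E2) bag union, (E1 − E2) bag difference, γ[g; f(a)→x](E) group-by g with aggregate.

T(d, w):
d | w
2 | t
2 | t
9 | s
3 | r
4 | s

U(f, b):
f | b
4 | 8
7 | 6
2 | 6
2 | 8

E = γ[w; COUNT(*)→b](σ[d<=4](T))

Subexpression sizes:
  T → 5
  σ[d<=4](T) → 4
  γ[w; COUNT(*)→b](σ[d<=4](T)) → 3

|E| = 3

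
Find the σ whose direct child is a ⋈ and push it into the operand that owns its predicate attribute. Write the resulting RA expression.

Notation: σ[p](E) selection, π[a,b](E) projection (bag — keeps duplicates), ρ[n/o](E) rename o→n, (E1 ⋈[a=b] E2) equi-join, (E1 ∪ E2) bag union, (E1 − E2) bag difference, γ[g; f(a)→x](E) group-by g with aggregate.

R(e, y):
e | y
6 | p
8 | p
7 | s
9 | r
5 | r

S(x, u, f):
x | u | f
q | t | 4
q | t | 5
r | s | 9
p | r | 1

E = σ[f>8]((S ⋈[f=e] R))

σ filters on f, owned by the left side.
E' = (σ[f>8](S) ⋈[f=e] R)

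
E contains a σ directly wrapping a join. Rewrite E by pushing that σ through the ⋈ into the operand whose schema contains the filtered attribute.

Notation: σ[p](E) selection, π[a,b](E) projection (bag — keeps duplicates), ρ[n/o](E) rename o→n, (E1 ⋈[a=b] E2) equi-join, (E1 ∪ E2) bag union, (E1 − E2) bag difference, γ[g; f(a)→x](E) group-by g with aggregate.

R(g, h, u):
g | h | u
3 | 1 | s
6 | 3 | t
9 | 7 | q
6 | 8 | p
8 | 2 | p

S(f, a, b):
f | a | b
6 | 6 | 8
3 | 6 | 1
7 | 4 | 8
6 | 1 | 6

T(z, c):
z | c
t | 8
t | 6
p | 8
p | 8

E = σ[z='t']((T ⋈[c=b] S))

σ filters on z, owned by the left side.
E' = (σ[z='t'](T) ⋈[c=b] S)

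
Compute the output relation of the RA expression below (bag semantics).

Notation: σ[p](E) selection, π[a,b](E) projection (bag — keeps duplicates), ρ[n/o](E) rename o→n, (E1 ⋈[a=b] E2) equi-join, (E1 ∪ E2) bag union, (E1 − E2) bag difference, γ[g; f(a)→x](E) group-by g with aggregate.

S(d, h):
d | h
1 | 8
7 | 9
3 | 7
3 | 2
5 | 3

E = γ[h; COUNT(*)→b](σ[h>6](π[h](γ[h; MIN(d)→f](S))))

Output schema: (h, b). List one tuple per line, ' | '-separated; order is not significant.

Row counts bottom-up:
  S → 5
  γ[h; MIN(d)→f](S) → 5
  π[h](γ[h; MIN(d)→f](S)) → 5
  σ[h>6](π[h](γ[h; MIN(d)→f](S))) → 3
  γ[h; COUNT(*)→b](σ[h>6](π[h](γ[h; MIN(d)→f](S)))) → 3

== RESULT ==
h | b
7 | 1
8 | 1
9 | 1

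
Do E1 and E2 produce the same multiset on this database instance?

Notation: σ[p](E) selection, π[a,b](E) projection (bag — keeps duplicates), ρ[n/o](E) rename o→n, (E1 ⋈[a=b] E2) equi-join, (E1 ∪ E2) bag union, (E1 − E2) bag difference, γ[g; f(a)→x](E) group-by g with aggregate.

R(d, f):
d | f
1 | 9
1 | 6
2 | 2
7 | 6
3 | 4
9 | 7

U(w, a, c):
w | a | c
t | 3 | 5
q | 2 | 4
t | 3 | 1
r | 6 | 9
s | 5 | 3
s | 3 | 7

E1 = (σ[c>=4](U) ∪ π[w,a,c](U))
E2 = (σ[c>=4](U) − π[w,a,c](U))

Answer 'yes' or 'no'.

E1 row counts bottom-up:
  U → 6
  σ[c>=4](U) → 4
  U → 6
  π[w,a,c](U) → 6
  (σ[c>=4](U) ∪ π[w,a,c](U)) → 10
E2 row counts bottom-up:
  U → 6
  σ[c>=4](U) → 4
  U → 6
  π[w,a,c](U) → 6
  (σ[c>=4](U) − π[w,a,c](U)) → 0

E1 result:
w | a | c
q | 2 | 4
q | 2 | 4
r | 6 | 9
r | 6 | 9
s | 3 | 7
s | 3 | 7
s | 5 | 3
t | 3 | 1
t | 3 | 5
t | 3 | 5
E2 result:
w | a | c
(0 rows)
Witness: ('s', 5, 3) appears 1× in E1 but 0× in E2.

no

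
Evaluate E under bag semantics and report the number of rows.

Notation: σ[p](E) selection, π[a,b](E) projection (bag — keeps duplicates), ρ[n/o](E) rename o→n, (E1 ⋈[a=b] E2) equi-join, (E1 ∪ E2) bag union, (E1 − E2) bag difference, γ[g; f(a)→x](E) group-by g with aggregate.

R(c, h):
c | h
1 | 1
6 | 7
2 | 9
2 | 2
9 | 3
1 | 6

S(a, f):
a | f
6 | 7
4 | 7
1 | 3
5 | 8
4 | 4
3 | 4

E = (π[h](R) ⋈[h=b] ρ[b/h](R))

Stepwise |·|:
  R → 6
  π[h](R) → 6
  R → 6
  ρ[b/h](R) → 6
  (π[h](R) ⋈[h=b] ρ[b/h](R)) → 6

|E| = 6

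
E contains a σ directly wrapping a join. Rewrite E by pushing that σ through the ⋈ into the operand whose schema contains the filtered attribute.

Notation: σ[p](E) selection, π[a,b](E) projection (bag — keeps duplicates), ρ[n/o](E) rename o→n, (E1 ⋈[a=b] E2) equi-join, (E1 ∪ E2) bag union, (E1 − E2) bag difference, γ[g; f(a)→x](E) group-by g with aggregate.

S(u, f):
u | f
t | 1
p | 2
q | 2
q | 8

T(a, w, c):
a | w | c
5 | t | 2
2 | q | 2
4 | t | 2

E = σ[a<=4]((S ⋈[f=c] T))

σ filters on a, owned by the right side.
E' = (S ⋈[f=c] σ[a<=4](T))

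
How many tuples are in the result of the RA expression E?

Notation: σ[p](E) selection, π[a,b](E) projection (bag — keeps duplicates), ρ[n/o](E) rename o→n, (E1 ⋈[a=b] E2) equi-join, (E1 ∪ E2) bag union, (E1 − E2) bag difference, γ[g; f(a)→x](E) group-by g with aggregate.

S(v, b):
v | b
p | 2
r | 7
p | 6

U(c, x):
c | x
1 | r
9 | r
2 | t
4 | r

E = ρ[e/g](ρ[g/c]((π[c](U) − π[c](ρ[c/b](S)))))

Stepwise |·|:
  U → 4
  π[c](U) → 4
  S → 3
  ρ[c/b](S) → 3
  π[c](ρ[c/b](S)) → 3
  (π[c](U) − π[c](ρ[c/b](S))) → 3
  ρ[g/c]((π[c](U) − π[c](ρ[c/b](S)))) → 3
  ρ[e/g](ρ[g/c]((π[c](U) − π[c](ρ[c/b](S))))) → 3

|E| = 3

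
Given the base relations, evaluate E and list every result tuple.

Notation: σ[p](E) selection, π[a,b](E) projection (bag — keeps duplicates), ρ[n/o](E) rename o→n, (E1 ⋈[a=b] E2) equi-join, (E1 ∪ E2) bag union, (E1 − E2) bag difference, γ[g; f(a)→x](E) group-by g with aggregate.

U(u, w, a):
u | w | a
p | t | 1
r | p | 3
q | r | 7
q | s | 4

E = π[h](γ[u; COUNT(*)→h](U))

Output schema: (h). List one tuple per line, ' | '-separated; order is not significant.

Per-node cardinality:
  U → 4
  γ[u; COUNT(*)→h](U) → 3
  π[h](γ[u; COUNT(*)→h](U)) → 3

== RESULT ==
h
1
1
2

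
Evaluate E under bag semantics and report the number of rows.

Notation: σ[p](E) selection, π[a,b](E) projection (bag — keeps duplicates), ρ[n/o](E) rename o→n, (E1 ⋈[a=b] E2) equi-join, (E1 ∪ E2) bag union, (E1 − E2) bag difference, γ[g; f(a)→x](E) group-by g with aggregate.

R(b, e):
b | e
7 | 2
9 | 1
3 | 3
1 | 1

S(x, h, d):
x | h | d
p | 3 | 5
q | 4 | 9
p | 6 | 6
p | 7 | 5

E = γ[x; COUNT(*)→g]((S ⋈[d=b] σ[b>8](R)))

Per-node cardinality:
  S → 4
  R → 4
  σ[b>8](R) → 1
  (S ⋈[d=b] σ[b>8](R)) → 1
  γ[x; COUNT(*)→g]((S ⋈[d=b] σ[b>8](R))) → 1

|E| = 1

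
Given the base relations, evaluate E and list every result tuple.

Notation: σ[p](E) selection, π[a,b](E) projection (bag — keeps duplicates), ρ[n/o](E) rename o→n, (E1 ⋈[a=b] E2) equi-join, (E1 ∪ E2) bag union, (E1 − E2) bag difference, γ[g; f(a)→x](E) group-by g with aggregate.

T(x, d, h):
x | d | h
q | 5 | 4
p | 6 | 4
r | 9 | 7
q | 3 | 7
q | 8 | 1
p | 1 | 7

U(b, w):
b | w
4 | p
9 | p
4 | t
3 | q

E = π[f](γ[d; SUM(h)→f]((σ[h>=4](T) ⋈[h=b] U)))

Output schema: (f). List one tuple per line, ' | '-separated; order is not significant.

Row counts bottom-up:
  T → 6
  σ[h>=4](T) → 5
  U → 4
  (σ[h>=4](T) ⋈[h=b] U) → 4
  γ[d; SUM(h)→f]((σ[h>=4](T) ⋈[h=b] U)) → 2
  π[f](γ[d; SUM(h)→f]((σ[h>=4](T) ⋈[h=b] U))) → 2

== RESULT ==
f
8
8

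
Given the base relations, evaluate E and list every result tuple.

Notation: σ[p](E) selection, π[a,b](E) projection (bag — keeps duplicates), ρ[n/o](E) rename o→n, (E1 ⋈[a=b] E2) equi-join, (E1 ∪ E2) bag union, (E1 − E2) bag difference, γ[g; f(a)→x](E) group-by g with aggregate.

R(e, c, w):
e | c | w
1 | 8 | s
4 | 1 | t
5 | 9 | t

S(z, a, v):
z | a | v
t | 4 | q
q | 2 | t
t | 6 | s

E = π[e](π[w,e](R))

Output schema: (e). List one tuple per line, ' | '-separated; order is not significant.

Subexpression sizes:
  R → 3
  π[w,e](R) → 3
  π[e](π[w,e](R)) → 3

== RESULT ==
e
1
4
5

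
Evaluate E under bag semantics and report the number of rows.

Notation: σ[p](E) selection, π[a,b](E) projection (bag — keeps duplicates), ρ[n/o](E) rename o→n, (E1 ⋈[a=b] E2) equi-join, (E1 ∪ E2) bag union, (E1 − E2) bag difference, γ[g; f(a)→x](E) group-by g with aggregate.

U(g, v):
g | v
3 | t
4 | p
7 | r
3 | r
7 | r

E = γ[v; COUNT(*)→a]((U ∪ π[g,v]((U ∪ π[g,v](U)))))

Stepwise |·|:
  U → 5
  U → 5
  U → 5
  π[g,v](U) → 5
  (U ∪ π[g,v](U)) → 10
  π[g,v]((U ∪ π[g,v](U))) → 10
  (U ∪ π[g,v]((U ∪ π[g,v](U)))) → 15
  γ[v; COUNT(*)→a]((U ∪ π[g,v]((U ∪ π[g,v](U))))) → 3

|E| = 3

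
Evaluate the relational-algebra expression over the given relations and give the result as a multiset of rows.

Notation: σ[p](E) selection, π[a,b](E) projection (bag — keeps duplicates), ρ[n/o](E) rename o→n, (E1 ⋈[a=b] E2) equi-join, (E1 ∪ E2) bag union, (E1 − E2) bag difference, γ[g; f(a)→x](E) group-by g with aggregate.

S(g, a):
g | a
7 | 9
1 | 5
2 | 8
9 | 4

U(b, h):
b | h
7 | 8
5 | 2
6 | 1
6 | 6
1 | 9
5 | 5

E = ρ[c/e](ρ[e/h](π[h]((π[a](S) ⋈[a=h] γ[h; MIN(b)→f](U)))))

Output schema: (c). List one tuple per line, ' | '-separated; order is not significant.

Per-node cardinality:
  S → 4
  π[a](S) → 4
  U → 6
  γ[h; MIN(b)→f](U) → 6
  (π[a](S) ⋈[a=h] γ[h; MIN(b)→f](U)) → 3
  π[h]((π[a](S) ⋈[a=h] γ[h; MIN(b)→f](U))) → 3
  ρ[e/h](π[h]((π[a](S) ⋈[a=h] γ[h; MIN(b)→f](U)))) → 3
  ρ[c/e](ρ[e/h](π[h]((π[a](S) ⋈[a=h] γ[h; MIN(b)→f](U))))) → 3

== RESULT ==
c
5
8
9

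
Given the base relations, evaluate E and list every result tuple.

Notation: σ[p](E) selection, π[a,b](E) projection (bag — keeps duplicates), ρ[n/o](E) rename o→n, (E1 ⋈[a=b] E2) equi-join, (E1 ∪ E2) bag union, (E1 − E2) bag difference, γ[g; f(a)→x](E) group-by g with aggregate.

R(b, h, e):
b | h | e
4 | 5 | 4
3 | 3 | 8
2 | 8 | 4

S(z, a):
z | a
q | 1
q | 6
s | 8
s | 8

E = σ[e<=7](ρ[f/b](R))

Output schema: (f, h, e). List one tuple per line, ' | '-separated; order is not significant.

Stepwise |·|:
  R → 3
  ρ[f/b](R) → 3
  σ[e<=7](ρ[f/b](R)) → 2

== RESULT ==
f | h | e
2 | 8 | 4
4 | 5 | 4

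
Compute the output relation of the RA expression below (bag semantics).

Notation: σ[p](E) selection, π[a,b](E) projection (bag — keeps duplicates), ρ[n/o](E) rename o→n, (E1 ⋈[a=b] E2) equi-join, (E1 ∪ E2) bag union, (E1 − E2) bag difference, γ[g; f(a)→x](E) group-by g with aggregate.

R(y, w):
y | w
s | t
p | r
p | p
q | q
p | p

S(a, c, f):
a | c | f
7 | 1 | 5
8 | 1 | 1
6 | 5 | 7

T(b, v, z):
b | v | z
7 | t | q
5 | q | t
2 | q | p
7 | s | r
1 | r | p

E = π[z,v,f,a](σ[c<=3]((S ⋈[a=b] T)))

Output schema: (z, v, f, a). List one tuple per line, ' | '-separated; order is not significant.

Row counts bottom-up:
  S → 3
  T → 5
  (S ⋈[a=b] T) → 2
  σ[c<=3]((S ⋈[a=b] T)) → 2
  π[z,v,f,a](σ[c<=3]((S ⋈[a=b] T))) → 2

== RESULT ==
z | v | f | a
q | t | 5 | 7
r | s | 5 | 7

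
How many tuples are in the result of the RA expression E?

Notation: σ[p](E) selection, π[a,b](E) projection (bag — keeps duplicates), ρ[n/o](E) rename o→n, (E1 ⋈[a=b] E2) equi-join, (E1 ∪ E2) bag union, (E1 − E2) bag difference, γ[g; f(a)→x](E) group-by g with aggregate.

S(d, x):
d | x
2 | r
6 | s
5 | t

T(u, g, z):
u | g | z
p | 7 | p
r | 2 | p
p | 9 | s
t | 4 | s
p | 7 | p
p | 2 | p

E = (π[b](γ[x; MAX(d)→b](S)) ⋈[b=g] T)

Row counts bottom-up:
  S → 3
  γ[x; MAX(d)→b](S) → 3
  π[b](γ[x; MAX(d)→b](S)) → 3
  T → 6
  (π[b](γ[x; MAX(d)→b](S)) ⋈[b=g] T) → 2

|E| = 2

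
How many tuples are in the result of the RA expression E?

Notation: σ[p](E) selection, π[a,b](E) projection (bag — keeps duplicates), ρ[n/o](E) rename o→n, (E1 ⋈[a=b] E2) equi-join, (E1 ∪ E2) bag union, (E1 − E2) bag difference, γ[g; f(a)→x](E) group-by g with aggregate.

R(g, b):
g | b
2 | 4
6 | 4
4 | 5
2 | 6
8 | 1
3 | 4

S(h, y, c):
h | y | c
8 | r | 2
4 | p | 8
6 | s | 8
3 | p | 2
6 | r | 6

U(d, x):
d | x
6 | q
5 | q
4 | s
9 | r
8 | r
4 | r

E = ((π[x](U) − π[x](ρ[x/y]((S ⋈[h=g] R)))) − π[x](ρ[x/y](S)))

Stepwise |·|:
  U → 6
  π[x](U) → 6
  S → 5
  R → 6
  (S ⋈[h=g] R) → 5
  ρ[x/y]((S ⋈[h=g] R)) → 5
  π[x](ρ[x/y]((S ⋈[h=g] R))) → 5
  (π[x](U) − π[x](ρ[x/y]((S ⋈[h=g] R)))) → 3
  S → 5
  ρ[x/y](S) → 5
  π[x](ρ[x/y](S)) → 5
  ((π[x](U) − π[x](ρ[x/y]((S ⋈[h=g] R)))) − π[x](ρ[x/y](S))) → 2

|E| = 2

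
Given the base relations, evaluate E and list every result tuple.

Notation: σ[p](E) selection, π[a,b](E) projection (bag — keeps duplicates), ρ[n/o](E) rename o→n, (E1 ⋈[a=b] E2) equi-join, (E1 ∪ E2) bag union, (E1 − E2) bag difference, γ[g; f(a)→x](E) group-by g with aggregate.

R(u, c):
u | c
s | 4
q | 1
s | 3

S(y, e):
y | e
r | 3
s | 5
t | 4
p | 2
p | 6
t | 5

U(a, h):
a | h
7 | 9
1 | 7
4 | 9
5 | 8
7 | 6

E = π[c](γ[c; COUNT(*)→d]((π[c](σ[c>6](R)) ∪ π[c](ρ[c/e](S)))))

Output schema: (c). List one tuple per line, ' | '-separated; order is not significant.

Per-node cardinality:
  R → 3
  σ[c>6](R) → 0
  π[c](σ[c>6](R)) → 0
  S → 6
  ρ[c/e](S) → 6
  π[c](ρ[c/e](S)) → 6
  (π[c](σ[c>6](R)) ∪ π[c](ρ[c/e](S))) → 6
  γ[c; COUNT(*)→d]((π[c](σ[c>6](R)) ∪ π[c](ρ[c/e](S)))) → 5
  π[c](γ[c; COUNT(*)→d]((π[c](σ[c>6](R)) ∪ π[c](ρ[c/e](S))))) → 5

== RESULT ==
c
2
3
4
5
6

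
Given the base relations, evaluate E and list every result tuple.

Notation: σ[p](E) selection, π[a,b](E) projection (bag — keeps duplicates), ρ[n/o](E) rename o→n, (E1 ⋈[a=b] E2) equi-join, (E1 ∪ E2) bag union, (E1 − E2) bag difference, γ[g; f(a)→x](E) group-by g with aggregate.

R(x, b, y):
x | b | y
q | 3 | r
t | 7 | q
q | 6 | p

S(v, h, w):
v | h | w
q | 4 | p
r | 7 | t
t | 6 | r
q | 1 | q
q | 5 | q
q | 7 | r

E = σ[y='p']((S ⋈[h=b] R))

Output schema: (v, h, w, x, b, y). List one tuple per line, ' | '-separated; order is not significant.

Row counts bottom-up:
  S → 6
  R → 3
  (S ⋈[h=b] R) → 3
  σ[y='p']((S ⋈[h=b] R)) → 1

== RESULT ==
v | h | w | x | b | y
t | 6 | r | q | 6 | p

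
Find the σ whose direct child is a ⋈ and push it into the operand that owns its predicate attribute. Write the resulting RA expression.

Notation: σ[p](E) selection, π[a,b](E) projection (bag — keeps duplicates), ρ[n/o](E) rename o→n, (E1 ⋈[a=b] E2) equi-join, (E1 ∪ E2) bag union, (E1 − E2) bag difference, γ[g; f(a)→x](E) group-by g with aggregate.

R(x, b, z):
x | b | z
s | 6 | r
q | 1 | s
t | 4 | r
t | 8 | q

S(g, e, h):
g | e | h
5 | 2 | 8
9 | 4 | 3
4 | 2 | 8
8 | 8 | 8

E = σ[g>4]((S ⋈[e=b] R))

σ filters on g, owned by the left side.
E' = (σ[g>4](S) ⋈[e=b] R)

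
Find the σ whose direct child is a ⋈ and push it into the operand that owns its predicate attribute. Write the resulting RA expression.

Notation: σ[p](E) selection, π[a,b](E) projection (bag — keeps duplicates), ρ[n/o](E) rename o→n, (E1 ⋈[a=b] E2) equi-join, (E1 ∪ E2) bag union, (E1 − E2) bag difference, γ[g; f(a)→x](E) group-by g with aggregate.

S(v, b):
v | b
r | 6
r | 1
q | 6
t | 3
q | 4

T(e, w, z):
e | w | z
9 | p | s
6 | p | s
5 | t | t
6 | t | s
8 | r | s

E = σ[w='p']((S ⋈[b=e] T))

σ filters on w, owned by the right side.
E' = (S ⋈[b=e] σ[w='p'](T))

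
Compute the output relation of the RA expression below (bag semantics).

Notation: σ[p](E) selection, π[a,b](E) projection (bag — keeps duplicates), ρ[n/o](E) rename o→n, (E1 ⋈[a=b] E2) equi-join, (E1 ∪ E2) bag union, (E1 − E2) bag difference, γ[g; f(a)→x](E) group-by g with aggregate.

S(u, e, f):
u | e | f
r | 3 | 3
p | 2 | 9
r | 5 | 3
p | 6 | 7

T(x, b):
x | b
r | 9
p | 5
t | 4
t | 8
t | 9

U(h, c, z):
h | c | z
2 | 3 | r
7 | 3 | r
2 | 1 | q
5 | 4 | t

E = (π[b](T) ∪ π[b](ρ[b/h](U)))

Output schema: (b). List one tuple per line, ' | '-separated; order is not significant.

Per-node cardinality:
  T → 5
  π[b](T) → 5
  U → 4
  ρ[b/h](U) → 4
  π[b](ρ[b/h](U)) → 4
  (π[b](T) ∪ π[b](ρ[b/h](U))) → 9

== RESULT ==
b
2
2
4
5
5
7
8
9
9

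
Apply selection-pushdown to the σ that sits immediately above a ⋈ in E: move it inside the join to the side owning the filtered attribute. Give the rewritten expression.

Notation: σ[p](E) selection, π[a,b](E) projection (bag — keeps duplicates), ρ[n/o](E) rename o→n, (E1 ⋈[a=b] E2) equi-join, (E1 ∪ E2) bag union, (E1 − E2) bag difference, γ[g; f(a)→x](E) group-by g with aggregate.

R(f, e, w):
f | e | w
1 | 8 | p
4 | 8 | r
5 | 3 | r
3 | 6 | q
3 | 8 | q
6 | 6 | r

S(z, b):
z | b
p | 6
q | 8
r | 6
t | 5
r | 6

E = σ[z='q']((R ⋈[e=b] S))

σ filters on z, owned by the right side.
E' = (R ⋈[e=b] σ[z='q'](S))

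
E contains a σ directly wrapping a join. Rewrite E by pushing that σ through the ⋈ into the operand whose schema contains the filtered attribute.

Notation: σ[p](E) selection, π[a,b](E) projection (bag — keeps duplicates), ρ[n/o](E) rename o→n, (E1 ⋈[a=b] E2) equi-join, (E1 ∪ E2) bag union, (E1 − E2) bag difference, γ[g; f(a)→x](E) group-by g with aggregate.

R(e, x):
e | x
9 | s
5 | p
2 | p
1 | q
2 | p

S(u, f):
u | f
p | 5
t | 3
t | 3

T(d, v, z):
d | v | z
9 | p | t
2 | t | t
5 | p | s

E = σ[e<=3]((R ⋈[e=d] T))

σ filters on e, owned by the left side.
E' = (σ[e<=3](R) ⋈[e=d] T)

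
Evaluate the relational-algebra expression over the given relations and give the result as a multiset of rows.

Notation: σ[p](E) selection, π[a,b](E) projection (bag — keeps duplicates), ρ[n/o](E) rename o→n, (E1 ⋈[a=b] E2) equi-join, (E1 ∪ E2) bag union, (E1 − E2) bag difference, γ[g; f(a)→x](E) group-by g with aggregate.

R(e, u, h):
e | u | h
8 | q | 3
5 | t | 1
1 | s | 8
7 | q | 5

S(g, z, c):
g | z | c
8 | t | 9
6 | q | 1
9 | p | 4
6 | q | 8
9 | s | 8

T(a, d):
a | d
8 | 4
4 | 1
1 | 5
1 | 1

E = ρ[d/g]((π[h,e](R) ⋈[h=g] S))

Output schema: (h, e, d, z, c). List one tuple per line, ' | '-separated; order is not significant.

Per-node cardinality:
  R → 4
  π[h,e](R) → 4
  S → 5
  (π[h,e](R) ⋈[h=g] S) → 1
  ρ[d/g]((π[h,e](R) ⋈[h=g] S)) → 1

== RESULT ==
h | e | d | z | c
8 | 1 | 8 | t | 9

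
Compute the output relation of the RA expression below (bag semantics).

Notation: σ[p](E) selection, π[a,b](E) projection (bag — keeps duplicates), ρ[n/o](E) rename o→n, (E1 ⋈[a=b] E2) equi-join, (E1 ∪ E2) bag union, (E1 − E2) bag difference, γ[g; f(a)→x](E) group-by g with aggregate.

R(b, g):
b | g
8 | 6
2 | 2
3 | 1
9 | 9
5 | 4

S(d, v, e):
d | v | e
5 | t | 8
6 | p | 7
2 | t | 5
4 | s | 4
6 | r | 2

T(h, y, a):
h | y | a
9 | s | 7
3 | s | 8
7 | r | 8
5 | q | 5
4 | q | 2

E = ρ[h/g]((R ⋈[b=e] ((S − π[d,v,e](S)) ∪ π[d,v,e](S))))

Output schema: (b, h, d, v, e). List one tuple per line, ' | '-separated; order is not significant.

Per-node cardinality:
  R → 5
  S → 5
  S → 5
  π[d,v,e](S) → 5
  (S − π[d,v,e](S)) → 0
  S → 5
  π[d,v,e](S) → 5
  ((S − π[d,v,e](S)) ∪ π[d,v,e](S)) → 5
  (R ⋈[b=e] ((S − π[d,v,e](S)) ∪ π[d,v,e](S))) → 3
  ρ[h/g]((R ⋈[b=e] ((S − π[d,v,e](S)) ∪ π[d,v,e](S)))) → 3

== RESULT ==
b | h | d | v | e
2 | 2 | 6 | r | 2
5 | 4 | 2 | t | 5
8 | 6 | 5 | t | 8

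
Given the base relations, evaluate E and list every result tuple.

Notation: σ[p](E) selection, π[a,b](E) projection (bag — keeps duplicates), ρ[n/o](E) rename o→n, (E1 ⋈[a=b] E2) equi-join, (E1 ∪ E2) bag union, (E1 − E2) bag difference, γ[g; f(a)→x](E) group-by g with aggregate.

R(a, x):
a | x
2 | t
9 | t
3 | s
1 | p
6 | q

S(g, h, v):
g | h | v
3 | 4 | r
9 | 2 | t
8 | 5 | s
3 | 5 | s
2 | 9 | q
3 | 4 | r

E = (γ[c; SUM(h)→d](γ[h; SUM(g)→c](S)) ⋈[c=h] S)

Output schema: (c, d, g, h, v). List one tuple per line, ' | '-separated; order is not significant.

Stepwise |·|:
  S → 6
  γ[h; SUM(g)→c](S) → 4
  γ[c; SUM(h)→d](γ[h; SUM(g)→c](S)) → 4
  S → 6
  (γ[c; SUM(h)→d](γ[h; SUM(g)→c](S)) ⋈[c=h] S) → 2

== RESULT ==
c | d | g | h | v
2 | 9 | 9 | 2 | t
9 | 2 | 2 | 9 | q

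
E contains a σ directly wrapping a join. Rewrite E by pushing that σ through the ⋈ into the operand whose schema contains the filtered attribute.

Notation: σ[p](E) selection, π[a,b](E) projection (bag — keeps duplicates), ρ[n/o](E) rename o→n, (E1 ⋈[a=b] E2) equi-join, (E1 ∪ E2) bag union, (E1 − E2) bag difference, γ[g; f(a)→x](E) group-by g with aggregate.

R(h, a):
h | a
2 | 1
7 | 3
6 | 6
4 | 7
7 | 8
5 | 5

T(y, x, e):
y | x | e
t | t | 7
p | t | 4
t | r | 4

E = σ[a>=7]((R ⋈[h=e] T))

σ filters on a, owned by the left side.
E' = (σ[a>=7](R) ⋈[h=e] T)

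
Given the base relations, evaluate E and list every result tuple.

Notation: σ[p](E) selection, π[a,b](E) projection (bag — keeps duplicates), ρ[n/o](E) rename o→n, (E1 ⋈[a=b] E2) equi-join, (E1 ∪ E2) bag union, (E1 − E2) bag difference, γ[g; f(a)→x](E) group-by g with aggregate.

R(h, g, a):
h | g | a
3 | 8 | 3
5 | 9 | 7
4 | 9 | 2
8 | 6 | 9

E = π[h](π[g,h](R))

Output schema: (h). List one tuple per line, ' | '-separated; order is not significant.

Per-node cardinality:
  R → 4
  π[g,h](R) → 4
  π[h](π[g,h](R)) → 4

== RESULT ==
h
3
4
5
8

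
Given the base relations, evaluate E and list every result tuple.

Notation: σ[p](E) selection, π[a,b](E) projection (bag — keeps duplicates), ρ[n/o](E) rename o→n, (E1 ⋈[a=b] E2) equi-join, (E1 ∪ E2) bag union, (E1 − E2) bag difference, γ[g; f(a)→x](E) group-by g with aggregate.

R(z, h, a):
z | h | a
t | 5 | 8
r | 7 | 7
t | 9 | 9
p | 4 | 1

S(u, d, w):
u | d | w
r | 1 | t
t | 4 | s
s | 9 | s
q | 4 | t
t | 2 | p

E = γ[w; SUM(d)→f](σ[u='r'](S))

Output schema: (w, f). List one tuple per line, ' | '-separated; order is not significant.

Per-node cardinality:
  S → 5
  σ[u='r'](S) → 1
  γ[w; SUM(d)→f](σ[u='r'](S)) → 1

== RESULT ==
w | f
t | 1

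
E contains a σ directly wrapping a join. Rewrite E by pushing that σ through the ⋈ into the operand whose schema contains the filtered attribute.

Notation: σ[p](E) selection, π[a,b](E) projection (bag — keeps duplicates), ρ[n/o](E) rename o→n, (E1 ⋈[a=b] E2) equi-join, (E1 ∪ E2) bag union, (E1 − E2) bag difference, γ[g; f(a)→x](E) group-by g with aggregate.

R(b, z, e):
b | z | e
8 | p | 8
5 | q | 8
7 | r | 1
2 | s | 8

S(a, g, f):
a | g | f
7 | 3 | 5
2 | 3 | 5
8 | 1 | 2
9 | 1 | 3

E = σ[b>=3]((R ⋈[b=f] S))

σ filters on b, owned by the left side.
E' = (σ[b>=3](R) ⋈[b=f] S)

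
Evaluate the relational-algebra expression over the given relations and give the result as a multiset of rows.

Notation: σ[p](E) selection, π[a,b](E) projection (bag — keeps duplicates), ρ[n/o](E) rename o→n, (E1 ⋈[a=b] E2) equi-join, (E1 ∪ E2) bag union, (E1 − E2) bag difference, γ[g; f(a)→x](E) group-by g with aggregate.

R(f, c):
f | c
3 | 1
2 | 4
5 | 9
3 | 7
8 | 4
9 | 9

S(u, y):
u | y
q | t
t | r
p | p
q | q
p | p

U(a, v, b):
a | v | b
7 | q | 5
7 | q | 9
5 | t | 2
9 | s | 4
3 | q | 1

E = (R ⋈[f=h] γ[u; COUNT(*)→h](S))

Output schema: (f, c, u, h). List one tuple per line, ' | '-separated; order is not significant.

Stepwise |·|:
  R → 6
  S → 5
  γ[u; COUNT(*)→h](S) → 3
  (R ⋈[f=h] γ[u; COUNT(*)→h](S)) → 2

== RESULT ==
f | c | u | h
2 | 4 | p | 2
2 | 4 | q | 2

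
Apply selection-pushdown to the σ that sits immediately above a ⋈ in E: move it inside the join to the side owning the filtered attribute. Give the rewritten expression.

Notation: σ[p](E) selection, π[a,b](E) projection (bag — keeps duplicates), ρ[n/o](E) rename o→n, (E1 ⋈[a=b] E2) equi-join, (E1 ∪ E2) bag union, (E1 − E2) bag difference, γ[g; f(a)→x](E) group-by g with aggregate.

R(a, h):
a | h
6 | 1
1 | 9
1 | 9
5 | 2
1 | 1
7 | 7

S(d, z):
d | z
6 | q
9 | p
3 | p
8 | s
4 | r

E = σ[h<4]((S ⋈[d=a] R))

σ filters on h, owned by the right side.
E' = (S ⋈[d=a] σ[h<4](R))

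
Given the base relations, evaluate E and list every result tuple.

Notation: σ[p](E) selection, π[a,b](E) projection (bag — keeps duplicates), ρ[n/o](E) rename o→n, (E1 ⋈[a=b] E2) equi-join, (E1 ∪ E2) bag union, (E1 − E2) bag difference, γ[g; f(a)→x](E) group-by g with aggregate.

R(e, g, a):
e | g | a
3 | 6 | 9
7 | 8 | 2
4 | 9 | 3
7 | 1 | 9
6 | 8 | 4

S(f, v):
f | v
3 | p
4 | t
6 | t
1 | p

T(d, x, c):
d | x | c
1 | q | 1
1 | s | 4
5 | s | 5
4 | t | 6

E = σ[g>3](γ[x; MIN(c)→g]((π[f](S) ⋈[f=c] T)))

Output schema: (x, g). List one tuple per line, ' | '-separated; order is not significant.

Subexpression sizes:
  S → 4
  π[f](S) → 4
  T → 4
  (π[f](S) ⋈[f=c] T) → 3
  γ[x; MIN(c)→g]((π[f](S) ⋈[f=c] T)) → 3
  σ[g>3](γ[x; MIN(c)→g]((π[f](S) ⋈[f=c] T))) → 2

== RESULT ==
x | g
s | 4
t | 6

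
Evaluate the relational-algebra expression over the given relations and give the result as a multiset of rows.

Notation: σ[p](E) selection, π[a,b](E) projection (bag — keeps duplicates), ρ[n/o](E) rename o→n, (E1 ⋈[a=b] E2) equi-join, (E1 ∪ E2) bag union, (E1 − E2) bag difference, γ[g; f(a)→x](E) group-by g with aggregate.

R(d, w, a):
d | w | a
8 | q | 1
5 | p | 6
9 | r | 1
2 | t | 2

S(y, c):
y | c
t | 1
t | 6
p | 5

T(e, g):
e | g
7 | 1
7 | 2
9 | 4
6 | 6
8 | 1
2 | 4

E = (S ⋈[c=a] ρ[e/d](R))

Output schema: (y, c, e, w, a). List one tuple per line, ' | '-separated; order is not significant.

Subexpression sizes:
  S → 3
  R → 4
  ρ[e/d](R) → 4
  (S ⋈[c=a] ρ[e/d](R)) → 3

== RESULT ==
y | c | e | w | a
t | 1 | 8 | q | 1
t | 1 | 9 | r | 1
t | 6 | 5 | p | 6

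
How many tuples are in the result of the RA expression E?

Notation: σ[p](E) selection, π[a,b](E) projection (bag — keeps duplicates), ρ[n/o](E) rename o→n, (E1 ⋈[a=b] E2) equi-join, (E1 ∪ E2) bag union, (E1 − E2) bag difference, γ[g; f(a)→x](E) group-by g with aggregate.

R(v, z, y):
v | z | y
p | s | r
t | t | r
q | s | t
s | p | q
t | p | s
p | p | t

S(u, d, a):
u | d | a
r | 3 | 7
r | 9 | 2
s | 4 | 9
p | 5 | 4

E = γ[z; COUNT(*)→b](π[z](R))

Subexpression sizes:
  R → 6
  π[z](R) → 6
  γ[z; COUNT(*)→b](π[z](R)) → 3

|E| = 3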